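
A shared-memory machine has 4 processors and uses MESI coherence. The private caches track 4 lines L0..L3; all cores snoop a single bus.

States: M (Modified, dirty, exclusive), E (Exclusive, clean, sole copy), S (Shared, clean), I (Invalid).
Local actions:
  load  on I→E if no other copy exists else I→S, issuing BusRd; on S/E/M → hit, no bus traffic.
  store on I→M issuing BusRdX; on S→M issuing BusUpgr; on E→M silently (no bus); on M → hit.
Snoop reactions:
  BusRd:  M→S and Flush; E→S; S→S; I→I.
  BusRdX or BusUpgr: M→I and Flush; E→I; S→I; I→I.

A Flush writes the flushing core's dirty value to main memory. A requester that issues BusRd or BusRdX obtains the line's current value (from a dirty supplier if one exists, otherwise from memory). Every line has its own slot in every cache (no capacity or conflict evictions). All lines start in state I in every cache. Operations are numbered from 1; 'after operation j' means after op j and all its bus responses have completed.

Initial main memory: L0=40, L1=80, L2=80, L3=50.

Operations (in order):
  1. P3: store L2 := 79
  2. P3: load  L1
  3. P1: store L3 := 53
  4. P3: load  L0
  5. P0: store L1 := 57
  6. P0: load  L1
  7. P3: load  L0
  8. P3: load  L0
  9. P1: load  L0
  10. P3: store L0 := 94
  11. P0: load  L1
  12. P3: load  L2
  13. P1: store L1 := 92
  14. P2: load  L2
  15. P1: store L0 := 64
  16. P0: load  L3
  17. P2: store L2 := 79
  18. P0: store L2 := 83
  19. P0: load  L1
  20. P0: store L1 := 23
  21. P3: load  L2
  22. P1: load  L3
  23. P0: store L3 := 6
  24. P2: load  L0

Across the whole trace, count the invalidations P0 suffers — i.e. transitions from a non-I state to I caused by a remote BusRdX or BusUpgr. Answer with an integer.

1. P3: store L2 := 79  bus=[BusRdX]  L2: P0=I P1=I P2=I P3=M  mem[L2]=80
2. P3: load  L1  bus=[BusRd]  L1: P0=I P1=I P2=I P3=E  mem[L1]=80
3. P1: store L3 := 53  bus=[BusRdX]  L3: P0=I P1=M P2=I P3=I  mem[L3]=50
4. P3: load  L0  bus=[BusRd]  L0: P0=I P1=I P2=I P3=E  mem[L0]=40
5. P0: store L1 := 57  bus=[BusRdX]  L1: P0=M P1=I P2=I P3=I  mem[L1]=80
6. P0: load  L1  bus=[-]  L1: P0=M P1=I P2=I P3=I  mem[L1]=80
7. P3: load  L0  bus=[-]  L0: P0=I P1=I P2=I P3=E  mem[L0]=40
8. P3: load  L0  bus=[-]  L0: P0=I P1=I P2=I P3=E  mem[L0]=40
9. P1: load  L0  bus=[BusRd]  L0: P0=I P1=S P2=I P3=S  mem[L0]=40
10. P3: store L0 := 94  bus=[BusUpgr]  L0: P0=I P1=I P2=I P3=M  mem[L0]=40
11. P0: load  L1  bus=[-]  L1: P0=M P1=I P2=I P3=I  mem[L1]=80
12. P3: load  L2  bus=[-]  L2: P0=I P1=I P2=I P3=M  mem[L2]=80
13. P1: store L1 := 92  bus=[BusRdX,Flush]  L1: P0=I P1=M P2=I P3=I  mem[L1]=57
14. P2: load  L2  bus=[BusRd,Flush]  L2: P0=I P1=I P2=S P3=S  mem[L2]=79
15. P1: store L0 := 64  bus=[BusRdX,Flush]  L0: P0=I P1=M P2=I P3=I  mem[L0]=94
16. P0: load  L3  bus=[BusRd,Flush]  L3: P0=S P1=S P2=I P3=I  mem[L3]=53
17. P2: store L2 := 79  bus=[BusUpgr]  L2: P0=I P1=I P2=M P3=I  mem[L2]=79
18. P0: store L2 := 83  bus=[BusRdX,Flush]  L2: P0=M P1=I P2=I P3=I  mem[L2]=79
19. P0: load  L1  bus=[BusRd,Flush]  L1: P0=S P1=S P2=I P3=I  mem[L1]=92
20. P0: store L1 := 23  bus=[BusUpgr]  L1: P0=M P1=I P2=I P3=I  mem[L1]=92
21. P3: load  L2  bus=[BusRd,Flush]  L2: P0=S P1=I P2=I P3=S  mem[L2]=83
22. P1: load  L3  bus=[-]  L3: P0=S P1=S P2=I P3=I  mem[L3]=53
23. P0: store L3 := 6  bus=[BusUpgr]  L3: P0=M P1=I P2=I P3=I  mem[L3]=53
24. P2: load  L0  bus=[BusRd,Flush]  L0: P0=I P1=S P2=S P3=I  mem[L0]=64

invalidations = 1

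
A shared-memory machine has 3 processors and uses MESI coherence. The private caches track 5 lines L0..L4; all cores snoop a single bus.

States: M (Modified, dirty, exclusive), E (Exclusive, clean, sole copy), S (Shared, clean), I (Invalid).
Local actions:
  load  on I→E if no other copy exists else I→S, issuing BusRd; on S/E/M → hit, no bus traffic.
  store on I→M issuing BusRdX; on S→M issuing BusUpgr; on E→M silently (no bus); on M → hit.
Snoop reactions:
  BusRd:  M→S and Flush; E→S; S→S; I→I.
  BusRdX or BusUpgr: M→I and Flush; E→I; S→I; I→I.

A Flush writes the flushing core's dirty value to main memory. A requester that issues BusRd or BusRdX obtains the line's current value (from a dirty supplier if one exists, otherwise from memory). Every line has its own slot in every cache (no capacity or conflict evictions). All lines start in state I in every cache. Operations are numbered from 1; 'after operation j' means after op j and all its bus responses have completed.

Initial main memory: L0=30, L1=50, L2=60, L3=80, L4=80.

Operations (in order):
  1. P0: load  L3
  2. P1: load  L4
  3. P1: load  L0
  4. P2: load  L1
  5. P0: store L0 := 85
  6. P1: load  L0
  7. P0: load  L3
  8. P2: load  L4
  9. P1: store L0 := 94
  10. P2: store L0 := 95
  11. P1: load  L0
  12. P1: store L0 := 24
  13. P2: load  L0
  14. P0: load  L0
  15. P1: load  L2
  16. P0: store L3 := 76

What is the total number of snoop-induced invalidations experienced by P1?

[1] P0: load  L3 | P0:E(80), P1:I, P2:I | bus: BusRd
[2] P1: load  L4 | P0:I, P1:E(80), P2:I | bus: BusRd
[3] P1: load  L0 | P0:I, P1:E(30), P2:I | bus: BusRd
[4] P2: load  L1 | P0:I, P1:I, P2:E(50) | bus: BusRd
[5] P0: store L0 := 85 | P0:M(85), P1:I, P2:I | bus: BusRdX
[6] P1: load  L0 | P0:S(85), P1:S(85), P2:I | bus: BusRd,Flush
[7] P0: load  L3 | P0:E(80), P1:I, P2:I | bus: none
[8] P2: load  L4 | P0:I, P1:S(80), P2:S(80) | bus: BusRd
[9] P1: store L0 := 94 | P0:I, P1:M(94), P2:I | bus: BusUpgr
[10] P2: store L0 := 95 | P0:I, P1:I, P2:M(95) | bus: BusRdX,Flush
[11] P1: load  L0 | P0:I, P1:S(95), P2:S(95) | bus: BusRd,Flush
[12] P1: store L0 := 24 | P0:I, P1:M(24), P2:I | bus: BusUpgr
[13] P2: load  L0 | P0:I, P1:S(24), P2:S(24) | bus: BusRd,Flush
[14] P0: load  L0 | P0:S(24), P1:S(24), P2:S(24) | bus: BusRd
[15] P1: load  L2 | P0:I, P1:E(60), P2:I | bus: BusRd
[16] P0: store L3 := 76 | P0:M(76), P1:I, P2:I | bus: none

invalidations = 2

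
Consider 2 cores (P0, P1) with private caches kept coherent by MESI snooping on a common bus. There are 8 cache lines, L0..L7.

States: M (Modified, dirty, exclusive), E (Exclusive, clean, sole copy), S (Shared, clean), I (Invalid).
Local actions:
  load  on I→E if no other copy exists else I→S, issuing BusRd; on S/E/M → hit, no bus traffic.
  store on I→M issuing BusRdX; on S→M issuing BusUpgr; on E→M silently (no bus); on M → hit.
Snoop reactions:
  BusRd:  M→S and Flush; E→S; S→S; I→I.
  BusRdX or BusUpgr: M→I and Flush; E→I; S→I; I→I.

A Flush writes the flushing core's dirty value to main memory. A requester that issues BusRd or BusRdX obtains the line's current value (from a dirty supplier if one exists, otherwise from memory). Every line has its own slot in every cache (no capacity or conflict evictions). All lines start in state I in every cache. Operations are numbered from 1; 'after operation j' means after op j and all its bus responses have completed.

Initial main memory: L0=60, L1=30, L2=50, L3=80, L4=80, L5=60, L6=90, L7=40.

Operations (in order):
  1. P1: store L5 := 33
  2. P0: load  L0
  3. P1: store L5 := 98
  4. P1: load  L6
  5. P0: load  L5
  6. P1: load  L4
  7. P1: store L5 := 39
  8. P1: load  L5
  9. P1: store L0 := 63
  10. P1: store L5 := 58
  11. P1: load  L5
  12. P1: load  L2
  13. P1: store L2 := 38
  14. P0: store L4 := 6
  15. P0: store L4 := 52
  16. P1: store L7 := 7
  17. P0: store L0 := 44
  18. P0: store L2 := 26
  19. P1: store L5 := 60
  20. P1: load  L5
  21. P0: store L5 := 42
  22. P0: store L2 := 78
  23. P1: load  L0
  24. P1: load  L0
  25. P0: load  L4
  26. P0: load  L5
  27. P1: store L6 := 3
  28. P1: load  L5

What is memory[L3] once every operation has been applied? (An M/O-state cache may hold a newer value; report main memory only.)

step 1: P1: store L5 := 33  ⟶  IM  (L5)  txn=BusRdX  M[L5]=60
step 2: P0: load  L0  ⟶  EI  (L0)  txn=BusRd  M[L0]=60
step 3: P1: store L5 := 98  ⟶  IM  (L5)  txn=∅  M[L5]=60
step 4: P1: load  L6  ⟶  IE  (L6)  txn=BusRd  M[L6]=90
step 5: P0: load  L5  ⟶  SS  (L5)  txn=BusRd+Flush  M[L5]=98
step 6: P1: load  L4  ⟶  IE  (L4)  txn=BusRd  M[L4]=80
step 7: P1: store L5 := 39  ⟶  IM  (L5)  txn=BusUpgr  M[L5]=98
step 8: P1: load  L5  ⟶  IM  (L5)  txn=∅  M[L5]=98
step 9: P1: store L0 := 63  ⟶  IM  (L0)  txn=BusRdX  M[L0]=60
step 10: P1: store L5 := 58  ⟶  IM  (L5)  txn=∅  M[L5]=98
step 11: P1: load  L5  ⟶  IM  (L5)  txn=∅  M[L5]=98
step 12: P1: load  L2  ⟶  IE  (L2)  txn=BusRd  M[L2]=50
step 13: P1: store L2 := 38  ⟶  IM  (L2)  txn=∅  M[L2]=50
step 14: P0: store L4 := 6  ⟶  MI  (L4)  txn=BusRdX  M[L4]=80
step 15: P0: store L4 := 52  ⟶  MI  (L4)  txn=∅  M[L4]=80
step 16: P1: store L7 := 7  ⟶  IM  (L7)  txn=BusRdX  M[L7]=40
step 17: P0: store L0 := 44  ⟶  MI  (L0)  txn=BusRdX+Flush  M[L0]=63
step 18: P0: store L2 := 26  ⟶  MI  (L2)  txn=BusRdX+Flush  M[L2]=38
step 19: P1: store L5 := 60  ⟶  IM  (L5)  txn=∅  M[L5]=98
step 20: P1: load  L5  ⟶  IM  (L5)  txn=∅  M[L5]=98
step 21: P0: store L5 := 42  ⟶  MI  (L5)  txn=BusRdX+Flush  M[L5]=60
step 22: P0: store L2 := 78  ⟶  MI  (L2)  txn=∅  M[L2]=38
step 23: P1: load  L0  ⟶  SS  (L0)  txn=BusRd+Flush  M[L0]=44
step 24: P1: load  L0  ⟶  SS  (L0)  txn=∅  M[L0]=44
step 25: P0: load  L4  ⟶  MI  (L4)  txn=∅  M[L4]=80
step 26: P0: load  L5  ⟶  MI  (L5)  txn=∅  M[L5]=60
step 27: P1: store L6 := 3  ⟶  IM  (L6)  txn=∅  M[L6]=90
step 28: P1: load  L5  ⟶  SS  (L5)  txn=BusRd+Flush  M[L5]=42

memory[L3] = 80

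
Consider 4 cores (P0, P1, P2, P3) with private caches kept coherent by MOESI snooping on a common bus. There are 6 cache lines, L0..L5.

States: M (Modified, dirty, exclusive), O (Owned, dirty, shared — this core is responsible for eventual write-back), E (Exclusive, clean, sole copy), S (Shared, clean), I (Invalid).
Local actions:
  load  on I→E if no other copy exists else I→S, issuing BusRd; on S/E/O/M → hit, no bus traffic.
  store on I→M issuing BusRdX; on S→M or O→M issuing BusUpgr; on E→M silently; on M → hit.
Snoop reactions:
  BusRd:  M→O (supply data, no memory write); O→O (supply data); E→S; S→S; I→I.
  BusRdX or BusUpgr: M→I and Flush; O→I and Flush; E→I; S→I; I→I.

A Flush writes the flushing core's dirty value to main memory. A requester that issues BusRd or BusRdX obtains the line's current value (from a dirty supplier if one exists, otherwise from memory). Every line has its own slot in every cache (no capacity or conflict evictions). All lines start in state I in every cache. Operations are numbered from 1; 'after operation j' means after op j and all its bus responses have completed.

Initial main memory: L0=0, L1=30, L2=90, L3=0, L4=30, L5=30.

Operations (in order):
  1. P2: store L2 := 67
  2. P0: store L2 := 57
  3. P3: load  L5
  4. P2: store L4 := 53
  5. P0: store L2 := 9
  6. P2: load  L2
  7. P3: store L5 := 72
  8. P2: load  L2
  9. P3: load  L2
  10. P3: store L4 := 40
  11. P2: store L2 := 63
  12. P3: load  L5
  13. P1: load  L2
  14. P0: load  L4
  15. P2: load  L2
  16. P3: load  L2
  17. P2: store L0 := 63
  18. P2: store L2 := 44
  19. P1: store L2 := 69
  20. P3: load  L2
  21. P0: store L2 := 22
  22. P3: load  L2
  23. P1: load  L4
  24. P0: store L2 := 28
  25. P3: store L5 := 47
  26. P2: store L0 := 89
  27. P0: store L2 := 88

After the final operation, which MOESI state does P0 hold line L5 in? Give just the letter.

step 1: P2: store L2 := 67  ⟶  IIMI  (L2)  txn=BusRdX  M[L2]=90
step 2: P0: store L2 := 57  ⟶  MIII  (L2)  txn=BusRdX+Flush  M[L2]=67
step 3: P3: load  L5  ⟶  IIIE  (L5)  txn=BusRd  M[L5]=30
step 4: P2: store L4 := 53  ⟶  IIMI  (L4)  txn=BusRdX  M[L4]=30
step 5: P0: store L2 := 9  ⟶  MIII  (L2)  txn=∅  M[L2]=67
step 6: P2: load  L2  ⟶  OISI  (L2)  txn=BusRd  M[L2]=67
step 7: P3: store L5 := 72  ⟶  IIIM  (L5)  txn=∅  M[L5]=30
step 8: P2: load  L2  ⟶  OISI  (L2)  txn=∅  M[L2]=67
step 9: P3: load  L2  ⟶  OISS  (L2)  txn=BusRd  M[L2]=67
step 10: P3: store L4 := 40  ⟶  IIIM  (L4)  txn=BusRdX+Flush  M[L4]=53
step 11: P2: store L2 := 63  ⟶  IIMI  (L2)  txn=BusUpgr+Flush  M[L2]=9
step 12: P3: load  L5  ⟶  IIIM  (L5)  txn=∅  M[L5]=30
step 13: P1: load  L2  ⟶  ISOI  (L2)  txn=BusRd  M[L2]=9
step 14: P0: load  L4  ⟶  SIIO  (L4)  txn=BusRd  M[L4]=53
step 15: P2: load  L2  ⟶  ISOI  (L2)  txn=∅  M[L2]=9
step 16: P3: load  L2  ⟶  ISOS  (L2)  txn=BusRd  M[L2]=9
step 17: P2: store L0 := 63  ⟶  IIMI  (L0)  txn=BusRdX  M[L0]=0
step 18: P2: store L2 := 44  ⟶  IIMI  (L2)  txn=BusUpgr  M[L2]=9
step 19: P1: store L2 := 69  ⟶  IMII  (L2)  txn=BusRdX+Flush  M[L2]=44
step 20: P3: load  L2  ⟶  IOIS  (L2)  txn=BusRd  M[L2]=44
step 21: P0: store L2 := 22  ⟶  MIII  (L2)  txn=BusRdX+Flush  M[L2]=69
step 22: P3: load  L2  ⟶  OIIS  (L2)  txn=BusRd  M[L2]=69
step 23: P1: load  L4  ⟶  SSIO  (L4)  txn=BusRd  M[L4]=53
step 24: P0: store L2 := 28  ⟶  MIII  (L2)  txn=BusUpgr  M[L2]=69
step 25: P3: store L5 := 47  ⟶  IIIM  (L5)  txn=∅  M[L5]=30
step 26: P2: store L0 := 89  ⟶  IIMI  (L0)  txn=∅  M[L0]=0
step 27: P0: store L2 := 88  ⟶  MIII  (L2)  txn=∅  M[L2]=69

state = I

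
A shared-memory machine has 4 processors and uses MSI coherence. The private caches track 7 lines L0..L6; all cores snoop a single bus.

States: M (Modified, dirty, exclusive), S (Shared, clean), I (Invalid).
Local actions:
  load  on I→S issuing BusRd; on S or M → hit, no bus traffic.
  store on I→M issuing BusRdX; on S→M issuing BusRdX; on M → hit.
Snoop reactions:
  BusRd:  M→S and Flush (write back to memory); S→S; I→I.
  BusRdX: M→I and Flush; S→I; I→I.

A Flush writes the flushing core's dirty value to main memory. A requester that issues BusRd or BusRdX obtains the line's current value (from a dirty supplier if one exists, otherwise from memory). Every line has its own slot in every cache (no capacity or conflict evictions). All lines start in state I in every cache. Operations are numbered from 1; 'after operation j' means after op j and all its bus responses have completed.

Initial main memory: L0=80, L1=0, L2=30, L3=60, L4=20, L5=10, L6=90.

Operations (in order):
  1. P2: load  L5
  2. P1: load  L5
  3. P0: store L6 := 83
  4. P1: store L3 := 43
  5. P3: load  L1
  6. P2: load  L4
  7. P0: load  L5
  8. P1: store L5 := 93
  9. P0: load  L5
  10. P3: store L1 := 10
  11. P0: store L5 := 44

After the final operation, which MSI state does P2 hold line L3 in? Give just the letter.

state = I

  op1 P2: load  L5 → I/I/S/I on L5; bus BusRd; mem=10
  op2 P1: load  L5 → I/S/S/I on L5; bus BusRd; mem=10
  op3 P0: store L6 := 83 → M/I/I/I on L6; bus BusRdX; mem=90
  op4 P1: store L3 := 43 → I/M/I/I on L3; bus BusRdX; mem=60
  op5 P3: load  L1 → I/I/I/S on L1; bus BusRd; mem=0
  op6 P2: load  L4 → I/I/S/I on L4; bus BusRd; mem=20
  op7 P0: load  L5 → S/S/S/I on L5; bus BusRd; mem=10
  op8 P1: store L5 := 93 → I/M/I/I on L5; bus BusRdX; mem=10
  op9 P0: load  L5 → S/S/I/I on L5; bus BusRd Flush; mem=93
  op10 P3: store L1 := 10 → I/I/I/M on L1; bus BusRdX; mem=0
  op11 P0: store L5 := 44 → M/I/I/I on L5; bus BusRdX; mem=93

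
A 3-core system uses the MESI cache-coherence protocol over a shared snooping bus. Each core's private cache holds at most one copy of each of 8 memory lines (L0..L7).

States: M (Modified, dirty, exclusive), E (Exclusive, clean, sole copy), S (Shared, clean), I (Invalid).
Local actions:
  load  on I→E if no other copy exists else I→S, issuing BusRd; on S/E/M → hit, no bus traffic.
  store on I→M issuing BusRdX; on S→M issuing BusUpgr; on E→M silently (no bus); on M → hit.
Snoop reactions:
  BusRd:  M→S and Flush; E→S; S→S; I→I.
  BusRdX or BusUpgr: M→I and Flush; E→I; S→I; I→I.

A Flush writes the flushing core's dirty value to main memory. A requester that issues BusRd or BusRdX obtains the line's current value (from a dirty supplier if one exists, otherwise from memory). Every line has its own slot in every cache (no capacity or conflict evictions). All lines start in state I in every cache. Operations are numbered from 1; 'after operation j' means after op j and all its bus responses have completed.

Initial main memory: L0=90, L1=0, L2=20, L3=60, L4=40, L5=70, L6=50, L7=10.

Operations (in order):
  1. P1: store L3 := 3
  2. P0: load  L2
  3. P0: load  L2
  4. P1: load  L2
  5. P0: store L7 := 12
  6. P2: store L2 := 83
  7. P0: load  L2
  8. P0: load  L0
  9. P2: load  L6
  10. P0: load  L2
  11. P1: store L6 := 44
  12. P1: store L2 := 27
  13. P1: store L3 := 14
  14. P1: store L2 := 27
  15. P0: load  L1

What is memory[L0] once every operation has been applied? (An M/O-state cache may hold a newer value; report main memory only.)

step 1: P1: store L3 := 3  ⟶  IMI  (L3)  txn=BusRdX  M[L3]=60
step 2: P0: load  L2  ⟶  EII  (L2)  txn=BusRd  M[L2]=20
step 3: P0: load  L2  ⟶  EII  (L2)  txn=∅  M[L2]=20
step 4: P1: load  L2  ⟶  SSI  (L2)  txn=BusRd  M[L2]=20
step 5: P0: store L7 := 12  ⟶  MII  (L7)  txn=BusRdX  M[L7]=10
step 6: P2: store L2 := 83  ⟶  IIM  (L2)  txn=BusRdX  M[L2]=20
step 7: P0: load  L2  ⟶  SIS  (L2)  txn=BusRd+Flush  M[L2]=83
step 8: P0: load  L0  ⟶  EII  (L0)  txn=BusRd  M[L0]=90
step 9: P2: load  L6  ⟶  IIE  (L6)  txn=BusRd  M[L6]=50
step 10: P0: load  L2  ⟶  SIS  (L2)  txn=∅  M[L2]=83
step 11: P1: store L6 := 44  ⟶  IMI  (L6)  txn=BusRdX  M[L6]=50
step 12: P1: store L2 := 27  ⟶  IMI  (L2)  txn=BusRdX  M[L2]=83
step 13: P1: store L3 := 14  ⟶  IMI  (L3)  txn=∅  M[L3]=60
step 14: P1: store L2 := 27  ⟶  IMI  (L2)  txn=∅  M[L2]=83
step 15: P0: load  L1  ⟶  EII  (L1)  txn=BusRd  M[L1]=0

memory[L0] = 90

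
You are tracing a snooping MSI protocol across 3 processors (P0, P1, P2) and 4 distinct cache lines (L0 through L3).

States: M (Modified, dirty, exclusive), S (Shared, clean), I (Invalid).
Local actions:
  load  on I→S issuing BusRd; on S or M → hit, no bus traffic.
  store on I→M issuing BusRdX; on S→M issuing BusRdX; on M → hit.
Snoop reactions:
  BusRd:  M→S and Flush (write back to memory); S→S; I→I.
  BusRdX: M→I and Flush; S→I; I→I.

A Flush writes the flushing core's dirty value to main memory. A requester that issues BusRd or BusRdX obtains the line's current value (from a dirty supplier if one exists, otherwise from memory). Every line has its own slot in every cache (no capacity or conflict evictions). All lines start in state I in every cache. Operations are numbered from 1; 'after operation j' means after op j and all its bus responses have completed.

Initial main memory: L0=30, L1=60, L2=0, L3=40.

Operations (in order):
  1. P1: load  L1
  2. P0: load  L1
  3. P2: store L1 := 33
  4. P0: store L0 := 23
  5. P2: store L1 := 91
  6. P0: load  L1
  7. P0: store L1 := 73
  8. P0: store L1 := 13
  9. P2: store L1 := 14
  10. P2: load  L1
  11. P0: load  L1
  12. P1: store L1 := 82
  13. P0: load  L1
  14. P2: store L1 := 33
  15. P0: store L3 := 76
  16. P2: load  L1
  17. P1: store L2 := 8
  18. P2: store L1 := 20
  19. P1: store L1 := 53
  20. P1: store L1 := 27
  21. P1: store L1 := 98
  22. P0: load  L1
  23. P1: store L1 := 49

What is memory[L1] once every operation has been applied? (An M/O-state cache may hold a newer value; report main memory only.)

step 1: P1: load  L1  ⟶  ISI  (L1)  txn=BusRd  M[L1]=60
step 2: P0: load  L1  ⟶  SSI  (L1)  txn=BusRd  M[L1]=60
step 3: P2: store L1 := 33  ⟶  IIM  (L1)  txn=BusRdX  M[L1]=60
step 4: P0: store L0 := 23  ⟶  MII  (L0)  txn=BusRdX  M[L0]=30
step 5: P2: store L1 := 91  ⟶  IIM  (L1)  txn=∅  M[L1]=60
step 6: P0: load  L1  ⟶  SIS  (L1)  txn=BusRd+Flush  M[L1]=91
step 7: P0: store L1 := 73  ⟶  MII  (L1)  txn=BusRdX  M[L1]=91
step 8: P0: store L1 := 13  ⟶  MII  (L1)  txn=∅  M[L1]=91
step 9: P2: store L1 := 14  ⟶  IIM  (L1)  txn=BusRdX+Flush  M[L1]=13
step 10: P2: load  L1  ⟶  IIM  (L1)  txn=∅  M[L1]=13
step 11: P0: load  L1  ⟶  SIS  (L1)  txn=BusRd+Flush  M[L1]=14
step 12: P1: store L1 := 82  ⟶  IMI  (L1)  txn=BusRdX  M[L1]=14
step 13: P0: load  L1  ⟶  SSI  (L1)  txn=BusRd+Flush  M[L1]=82
step 14: P2: store L1 := 33  ⟶  IIM  (L1)  txn=BusRdX  M[L1]=82
step 15: P0: store L3 := 76  ⟶  MII  (L3)  txn=BusRdX  M[L3]=40
step 16: P2: load  L1  ⟶  IIM  (L1)  txn=∅  M[L1]=82
step 17: P1: store L2 := 8  ⟶  IMI  (L2)  txn=BusRdX  M[L2]=0
step 18: P2: store L1 := 20  ⟶  IIM  (L1)  txn=∅  M[L1]=82
step 19: P1: store L1 := 53  ⟶  IMI  (L1)  txn=BusRdX+Flush  M[L1]=20
step 20: P1: store L1 := 27  ⟶  IMI  (L1)  txn=∅  M[L1]=20
step 21: P1: store L1 := 98  ⟶  IMI  (L1)  txn=∅  M[L1]=20
step 22: P0: load  L1  ⟶  SSI  (L1)  txn=BusRd+Flush  M[L1]=98
step 23: P1: store L1 := 49  ⟶  IMI  (L1)  txn=BusRdX  M[L1]=98

memory[L1] = 98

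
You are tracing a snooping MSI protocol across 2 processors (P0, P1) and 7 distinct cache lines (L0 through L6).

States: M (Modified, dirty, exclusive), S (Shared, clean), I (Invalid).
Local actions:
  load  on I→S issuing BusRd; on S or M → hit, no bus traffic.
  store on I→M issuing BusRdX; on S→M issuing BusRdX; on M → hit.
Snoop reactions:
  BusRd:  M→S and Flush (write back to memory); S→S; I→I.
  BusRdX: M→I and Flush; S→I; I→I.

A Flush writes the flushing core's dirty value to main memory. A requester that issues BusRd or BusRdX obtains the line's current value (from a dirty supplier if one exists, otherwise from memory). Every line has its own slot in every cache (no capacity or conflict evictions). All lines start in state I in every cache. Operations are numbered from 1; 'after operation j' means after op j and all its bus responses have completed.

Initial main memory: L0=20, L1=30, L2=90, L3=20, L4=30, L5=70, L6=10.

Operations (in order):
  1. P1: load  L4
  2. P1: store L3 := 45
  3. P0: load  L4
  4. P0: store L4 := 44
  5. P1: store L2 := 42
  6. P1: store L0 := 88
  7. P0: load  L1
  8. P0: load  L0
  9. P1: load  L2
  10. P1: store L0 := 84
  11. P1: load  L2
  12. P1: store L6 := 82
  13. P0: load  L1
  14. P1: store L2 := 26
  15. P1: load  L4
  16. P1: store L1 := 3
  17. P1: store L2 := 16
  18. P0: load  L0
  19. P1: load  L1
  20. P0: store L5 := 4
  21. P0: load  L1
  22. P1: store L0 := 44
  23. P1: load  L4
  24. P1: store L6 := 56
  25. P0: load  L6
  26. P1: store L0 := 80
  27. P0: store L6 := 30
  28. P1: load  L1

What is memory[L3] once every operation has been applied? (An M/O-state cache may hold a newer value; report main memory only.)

memory[L3] = 20

1. P1: load  L4  bus=[BusRd]  L4: P0=I P1=S  mem[L4]=30
2. P1: store L3 := 45  bus=[BusRdX]  L3: P0=I P1=M  mem[L3]=20
3. P0: load  L4  bus=[BusRd]  L4: P0=S P1=S  mem[L4]=30
4. P0: store L4 := 44  bus=[BusRdX]  L4: P0=M P1=I  mem[L4]=30
5. P1: store L2 := 42  bus=[BusRdX]  L2: P0=I P1=M  mem[L2]=90
6. P1: store L0 := 88  bus=[BusRdX]  L0: P0=I P1=M  mem[L0]=20
7. P0: load  L1  bus=[BusRd]  L1: P0=S P1=I  mem[L1]=30
8. P0: load  L0  bus=[BusRd,Flush]  L0: P0=S P1=S  mem[L0]=88
9. P1: load  L2  bus=[-]  L2: P0=I P1=M  mem[L2]=90
10. P1: store L0 := 84  bus=[BusRdX]  L0: P0=I P1=M  mem[L0]=88
11. P1: load  L2  bus=[-]  L2: P0=I P1=M  mem[L2]=90
12. P1: store L6 := 82  bus=[BusRdX]  L6: P0=I P1=M  mem[L6]=10
13. P0: load  L1  bus=[-]  L1: P0=S P1=I  mem[L1]=30
14. P1: store L2 := 26  bus=[-]  L2: P0=I P1=M  mem[L2]=90
15. P1: load  L4  bus=[BusRd,Flush]  L4: P0=S P1=S  mem[L4]=44
16. P1: store L1 := 3  bus=[BusRdX]  L1: P0=I P1=M  mem[L1]=30
17. P1: store L2 := 16  bus=[-]  L2: P0=I P1=M  mem[L2]=90
18. P0: load  L0  bus=[BusRd,Flush]  L0: P0=S P1=S  mem[L0]=84
19. P1: load  L1  bus=[-]  L1: P0=I P1=M  mem[L1]=30
20. P0: store L5 := 4  bus=[BusRdX]  L5: P0=M P1=I  mem[L5]=70
21. P0: load  L1  bus=[BusRd,Flush]  L1: P0=S P1=S  mem[L1]=3
22. P1: store L0 := 44  bus=[BusRdX]  L0: P0=I P1=M  mem[L0]=84
23. P1: load  L4  bus=[-]  L4: P0=S P1=S  mem[L4]=44
24. P1: store L6 := 56  bus=[-]  L6: P0=I P1=M  mem[L6]=10
25. P0: load  L6  bus=[BusRd,Flush]  L6: P0=S P1=S  mem[L6]=56
26. P1: store L0 := 80  bus=[-]  L0: P0=I P1=M  mem[L0]=84
27. P0: store L6 := 30  bus=[BusRdX]  L6: P0=M P1=I  mem[L6]=56
28. P1: load  L1  bus=[-]  L1: P0=S P1=S  mem[L1]=3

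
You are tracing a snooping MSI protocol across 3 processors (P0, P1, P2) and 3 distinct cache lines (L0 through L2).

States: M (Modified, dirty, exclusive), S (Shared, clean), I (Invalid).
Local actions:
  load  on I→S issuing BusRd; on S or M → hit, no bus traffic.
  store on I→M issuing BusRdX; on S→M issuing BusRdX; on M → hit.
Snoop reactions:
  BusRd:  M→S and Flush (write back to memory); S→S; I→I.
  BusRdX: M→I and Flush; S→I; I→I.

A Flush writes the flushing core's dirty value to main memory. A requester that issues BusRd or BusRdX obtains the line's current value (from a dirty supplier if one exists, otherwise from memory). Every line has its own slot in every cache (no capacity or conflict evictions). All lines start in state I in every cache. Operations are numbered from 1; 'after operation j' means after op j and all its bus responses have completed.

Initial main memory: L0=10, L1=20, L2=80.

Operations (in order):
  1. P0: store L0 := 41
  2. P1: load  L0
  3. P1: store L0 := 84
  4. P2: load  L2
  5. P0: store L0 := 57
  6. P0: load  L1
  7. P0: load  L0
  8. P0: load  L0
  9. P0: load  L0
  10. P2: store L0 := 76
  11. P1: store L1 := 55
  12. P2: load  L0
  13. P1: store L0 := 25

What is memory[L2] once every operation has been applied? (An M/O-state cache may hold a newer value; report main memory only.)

  op1 P0: store L0 := 41 → M/I/I on L0; bus BusRdX; mem=10
  op2 P1: load  L0 → S/S/I on L0; bus BusRd Flush; mem=41
  op3 P1: store L0 := 84 → I/M/I on L0; bus BusRdX; mem=41
  op4 P2: load  L2 → I/I/S on L2; bus BusRd; mem=80
  op5 P0: store L0 := 57 → M/I/I on L0; bus BusRdX Flush; mem=84
  op6 P0: load  L1 → S/I/I on L1; bus BusRd; mem=20
  op7 P0: load  L0 → M/I/I on L0; bus (none); mem=84
  op8 P0: load  L0 → M/I/I on L0; bus (none); mem=84
  op9 P0: load  L0 → M/I/I on L0; bus (none); mem=84
  op10 P2: store L0 := 76 → I/I/M on L0; bus BusRdX Flush; mem=57
  op11 P1: store L1 := 55 → I/M/I on L1; bus BusRdX; mem=20
  op12 P2: load  L0 → I/I/M on L0; bus (none); mem=57
  op13 P1: store L0 := 25 → I/M/I on L0; bus BusRdX Flush; mem=76

memory[L2] = 80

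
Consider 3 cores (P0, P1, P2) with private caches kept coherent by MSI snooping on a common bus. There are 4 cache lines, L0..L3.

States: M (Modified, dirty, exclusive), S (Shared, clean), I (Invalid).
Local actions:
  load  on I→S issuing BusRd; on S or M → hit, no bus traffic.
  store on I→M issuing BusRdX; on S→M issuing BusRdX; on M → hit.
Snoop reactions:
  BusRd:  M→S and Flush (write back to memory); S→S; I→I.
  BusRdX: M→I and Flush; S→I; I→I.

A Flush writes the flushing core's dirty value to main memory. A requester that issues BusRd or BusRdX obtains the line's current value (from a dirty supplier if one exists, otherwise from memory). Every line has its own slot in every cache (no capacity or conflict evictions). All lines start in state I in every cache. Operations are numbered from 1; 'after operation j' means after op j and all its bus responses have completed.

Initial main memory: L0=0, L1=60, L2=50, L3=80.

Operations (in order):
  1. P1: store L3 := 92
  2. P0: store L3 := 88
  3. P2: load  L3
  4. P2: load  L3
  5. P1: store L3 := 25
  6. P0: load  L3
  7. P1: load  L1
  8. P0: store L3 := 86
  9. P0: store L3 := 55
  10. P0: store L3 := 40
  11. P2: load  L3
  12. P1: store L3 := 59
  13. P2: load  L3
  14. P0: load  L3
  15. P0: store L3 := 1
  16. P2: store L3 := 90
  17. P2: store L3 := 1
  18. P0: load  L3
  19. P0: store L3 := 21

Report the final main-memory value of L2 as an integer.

step 1: P1: store L3 := 92  ⟶  IMI  (L3)  txn=BusRdX  M[L3]=80
step 2: P0: store L3 := 88  ⟶  MII  (L3)  txn=BusRdX+Flush  M[L3]=92
step 3: P2: load  L3  ⟶  SIS  (L3)  txn=BusRd+Flush  M[L3]=88
step 4: P2: load  L3  ⟶  SIS  (L3)  txn=∅  M[L3]=88
step 5: P1: store L3 := 25  ⟶  IMI  (L3)  txn=BusRdX  M[L3]=88
step 6: P0: load  L3  ⟶  SSI  (L3)  txn=BusRd+Flush  M[L3]=25
step 7: P1: load  L1  ⟶  ISI  (L1)  txn=BusRd  M[L1]=60
step 8: P0: store L3 := 86  ⟶  MII  (L3)  txn=BusRdX  M[L3]=25
step 9: P0: store L3 := 55  ⟶  MII  (L3)  txn=∅  M[L3]=25
step 10: P0: store L3 := 40  ⟶  MII  (L3)  txn=∅  M[L3]=25
step 11: P2: load  L3  ⟶  SIS  (L3)  txn=BusRd+Flush  M[L3]=40
step 12: P1: store L3 := 59  ⟶  IMI  (L3)  txn=BusRdX  M[L3]=40
step 13: P2: load  L3  ⟶  ISS  (L3)  txn=BusRd+Flush  M[L3]=59
step 14: P0: load  L3  ⟶  SSS  (L3)  txn=BusRd  M[L3]=59
step 15: P0: store L3 := 1  ⟶  MII  (L3)  txn=BusRdX  M[L3]=59
step 16: P2: store L3 := 90  ⟶  IIM  (L3)  txn=BusRdX+Flush  M[L3]=1
step 17: P2: store L3 := 1  ⟶  IIM  (L3)  txn=∅  M[L3]=1
step 18: P0: load  L3  ⟶  SIS  (L3)  txn=BusRd+Flush  M[L3]=1
step 19: P0: store L3 := 21  ⟶  MII  (L3)  txn=BusRdX  M[L3]=1

memory[L2] = 50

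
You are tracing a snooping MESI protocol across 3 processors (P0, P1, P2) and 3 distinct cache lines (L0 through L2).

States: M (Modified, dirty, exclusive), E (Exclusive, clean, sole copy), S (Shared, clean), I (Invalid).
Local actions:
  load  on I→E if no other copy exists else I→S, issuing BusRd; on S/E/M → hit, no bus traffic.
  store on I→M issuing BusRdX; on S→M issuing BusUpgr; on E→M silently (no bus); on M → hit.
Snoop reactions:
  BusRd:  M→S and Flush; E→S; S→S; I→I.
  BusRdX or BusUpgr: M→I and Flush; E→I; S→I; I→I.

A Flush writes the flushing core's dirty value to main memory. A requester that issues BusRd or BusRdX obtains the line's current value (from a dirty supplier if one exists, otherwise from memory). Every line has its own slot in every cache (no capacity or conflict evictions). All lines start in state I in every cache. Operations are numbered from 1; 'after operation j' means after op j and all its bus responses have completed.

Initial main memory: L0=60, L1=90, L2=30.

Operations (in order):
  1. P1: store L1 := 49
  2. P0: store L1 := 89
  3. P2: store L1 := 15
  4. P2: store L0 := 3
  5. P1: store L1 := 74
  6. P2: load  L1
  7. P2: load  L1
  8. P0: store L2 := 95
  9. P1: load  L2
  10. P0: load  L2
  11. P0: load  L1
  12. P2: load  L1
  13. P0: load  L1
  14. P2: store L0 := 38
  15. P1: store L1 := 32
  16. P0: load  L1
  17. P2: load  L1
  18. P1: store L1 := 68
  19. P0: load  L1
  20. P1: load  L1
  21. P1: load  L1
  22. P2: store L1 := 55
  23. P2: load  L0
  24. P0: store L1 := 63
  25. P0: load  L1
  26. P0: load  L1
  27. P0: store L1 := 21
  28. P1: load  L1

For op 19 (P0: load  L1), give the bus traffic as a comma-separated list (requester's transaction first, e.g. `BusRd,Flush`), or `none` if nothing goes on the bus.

[1] P1: store L1 := 49 | P0:I, P1:M(49), P2:I | bus: BusRdX
[2] P0: store L1 := 89 | P0:M(89), P1:I, P2:I | bus: BusRdX,Flush
[3] P2: store L1 := 15 | P0:I, P1:I, P2:M(15) | bus: BusRdX,Flush
[4] P2: store L0 := 3 | P0:I, P1:I, P2:M(3) | bus: BusRdX
[5] P1: store L1 := 74 | P0:I, P1:M(74), P2:I | bus: BusRdX,Flush
[6] P2: load  L1 | P0:I, P1:S(74), P2:S(74) | bus: BusRd,Flush
[7] P2: load  L1 | P0:I, P1:S(74), P2:S(74) | bus: none
[8] P0: store L2 := 95 | P0:M(95), P1:I, P2:I | bus: BusRdX
[9] P1: load  L2 | P0:S(95), P1:S(95), P2:I | bus: BusRd,Flush
[10] P0: load  L2 | P0:S(95), P1:S(95), P2:I | bus: none
[11] P0: load  L1 | P0:S(74), P1:S(74), P2:S(74) | bus: BusRd
[12] P2: load  L1 | P0:S(74), P1:S(74), P2:S(74) | bus: none
[13] P0: load  L1 | P0:S(74), P1:S(74), P2:S(74) | bus: none
[14] P2: store L0 := 38 | P0:I, P1:I, P2:M(38) | bus: none
[15] P1: store L1 := 32 | P0:I, P1:M(32), P2:I | bus: BusUpgr
[16] P0: load  L1 | P0:S(32), P1:S(32), P2:I | bus: BusRd,Flush
[17] P2: load  L1 | P0:S(32), P1:S(32), P2:S(32) | bus: BusRd
[18] P1: store L1 := 68 | P0:I, P1:M(68), P2:I | bus: BusUpgr
[19] P0: load  L1 | P0:S(68), P1:S(68), P2:I | bus: BusRd,Flush
[20] P1: load  L1 | P0:S(68), P1:S(68), P2:I | bus: none
[21] P1: load  L1 | P0:S(68), P1:S(68), P2:I | bus: none
[22] P2: store L1 := 55 | P0:I, P1:I, P2:M(55) | bus: BusRdX
[23] P2: load  L0 | P0:I, P1:I, P2:M(38) | bus: none
[24] P0: store L1 := 63 | P0:M(63), P1:I, P2:I | bus: BusRdX,Flush
[25] P0: load  L1 | P0:M(63), P1:I, P2:I | bus: none
[26] P0: load  L1 | P0:M(63), P1:I, P2:I | bus: none
[27] P0: store L1 := 21 | P0:M(21), P1:I, P2:I | bus: none
[28] P1: load  L1 | P0:S(21), P1:S(21), P2:I | bus: BusRd,Flush

bus = BusRd,Flush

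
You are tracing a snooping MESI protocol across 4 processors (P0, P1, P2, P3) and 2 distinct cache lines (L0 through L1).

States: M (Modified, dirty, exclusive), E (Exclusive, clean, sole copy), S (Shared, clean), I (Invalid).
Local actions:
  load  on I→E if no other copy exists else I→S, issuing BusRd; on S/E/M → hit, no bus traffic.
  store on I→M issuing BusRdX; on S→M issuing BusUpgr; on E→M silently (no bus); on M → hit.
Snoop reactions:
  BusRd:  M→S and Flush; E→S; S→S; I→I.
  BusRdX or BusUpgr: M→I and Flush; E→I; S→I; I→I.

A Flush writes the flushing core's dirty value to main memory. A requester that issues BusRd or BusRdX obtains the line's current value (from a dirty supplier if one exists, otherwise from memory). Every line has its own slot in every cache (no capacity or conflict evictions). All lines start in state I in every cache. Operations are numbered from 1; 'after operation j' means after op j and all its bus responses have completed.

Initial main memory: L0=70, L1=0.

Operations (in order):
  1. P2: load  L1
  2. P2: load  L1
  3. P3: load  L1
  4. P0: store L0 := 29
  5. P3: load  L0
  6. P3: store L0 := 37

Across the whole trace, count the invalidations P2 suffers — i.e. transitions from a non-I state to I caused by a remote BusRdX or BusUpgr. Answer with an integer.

1. P2: load  L1  bus=[BusRd]  L1: P0=I P1=I P2=E P3=I  mem[L1]=0
2. P2: load  L1  bus=[-]  L1: P0=I P1=I P2=E P3=I  mem[L1]=0
3. P3: load  L1  bus=[BusRd]  L1: P0=I P1=I P2=S P3=S  mem[L1]=0
4. P0: store L0 := 29  bus=[BusRdX]  L0: P0=M P1=I P2=I P3=I  mem[L0]=70
5. P3: load  L0  bus=[BusRd,Flush]  L0: P0=S P1=I P2=I P3=S  mem[L0]=29
6. P3: store L0 := 37  bus=[BusUpgr]  L0: P0=I P1=I P2=I P3=M  mem[L0]=29

invalidations = 0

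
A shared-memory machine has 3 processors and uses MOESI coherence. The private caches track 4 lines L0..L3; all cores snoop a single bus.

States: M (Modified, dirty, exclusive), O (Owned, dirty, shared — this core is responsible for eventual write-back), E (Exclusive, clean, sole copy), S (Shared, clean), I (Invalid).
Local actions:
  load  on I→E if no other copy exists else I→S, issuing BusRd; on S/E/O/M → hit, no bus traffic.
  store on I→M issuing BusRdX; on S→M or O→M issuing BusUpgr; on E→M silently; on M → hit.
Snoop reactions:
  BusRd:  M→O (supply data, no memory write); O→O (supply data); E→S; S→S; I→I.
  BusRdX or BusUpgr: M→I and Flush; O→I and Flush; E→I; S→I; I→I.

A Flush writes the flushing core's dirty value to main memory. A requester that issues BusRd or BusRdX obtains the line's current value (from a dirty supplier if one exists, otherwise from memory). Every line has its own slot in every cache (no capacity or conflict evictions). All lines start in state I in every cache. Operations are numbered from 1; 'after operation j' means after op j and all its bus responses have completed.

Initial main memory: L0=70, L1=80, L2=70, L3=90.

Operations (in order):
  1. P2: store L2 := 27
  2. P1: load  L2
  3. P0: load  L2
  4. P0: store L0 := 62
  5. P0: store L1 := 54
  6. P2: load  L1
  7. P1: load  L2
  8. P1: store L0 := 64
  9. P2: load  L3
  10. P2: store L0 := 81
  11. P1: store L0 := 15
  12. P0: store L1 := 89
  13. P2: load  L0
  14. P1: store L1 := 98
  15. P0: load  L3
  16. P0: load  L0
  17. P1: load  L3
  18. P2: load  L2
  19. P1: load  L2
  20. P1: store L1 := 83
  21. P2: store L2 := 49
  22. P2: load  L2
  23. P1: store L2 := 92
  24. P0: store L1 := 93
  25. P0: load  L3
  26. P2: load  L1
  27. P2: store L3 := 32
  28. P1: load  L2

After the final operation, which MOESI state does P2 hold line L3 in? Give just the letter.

[1] P2: store L2 := 27 | P0:I, P1:I, P2:M(27) | bus: BusRdX
[2] P1: load  L2 | P0:I, P1:S(27), P2:O(27) | bus: BusRd
[3] P0: load  L2 | P0:S(27), P1:S(27), P2:O(27) | bus: BusRd
[4] P0: store L0 := 62 | P0:M(62), P1:I, P2:I | bus: BusRdX
[5] P0: store L1 := 54 | P0:M(54), P1:I, P2:I | bus: BusRdX
[6] P2: load  L1 | P0:O(54), P1:I, P2:S(54) | bus: BusRd
[7] P1: load  L2 | P0:S(27), P1:S(27), P2:O(27) | bus: none
[8] P1: store L0 := 64 | P0:I, P1:M(64), P2:I | bus: BusRdX,Flush
[9] P2: load  L3 | P0:I, P1:I, P2:E(90) | bus: BusRd
[10] P2: store L0 := 81 | P0:I, P1:I, P2:M(81) | bus: BusRdX,Flush
[11] P1: store L0 := 15 | P0:I, P1:M(15), P2:I | bus: BusRdX,Flush
[12] P0: store L1 := 89 | P0:M(89), P1:I, P2:I | bus: BusUpgr
[13] P2: load  L0 | P0:I, P1:O(15), P2:S(15) | bus: BusRd
[14] P1: store L1 := 98 | P0:I, P1:M(98), P2:I | bus: BusRdX,Flush
[15] P0: load  L3 | P0:S(90), P1:I, P2:S(90) | bus: BusRd
[16] P0: load  L0 | P0:S(15), P1:O(15), P2:S(15) | bus: BusRd
[17] P1: load  L3 | P0:S(90), P1:S(90), P2:S(90) | bus: BusRd
[18] P2: load  L2 | P0:S(27), P1:S(27), P2:O(27) | bus: none
[19] P1: load  L2 | P0:S(27), P1:S(27), P2:O(27) | bus: none
[20] P1: store L1 := 83 | P0:I, P1:M(83), P2:I | bus: none
[21] P2: store L2 := 49 | P0:I, P1:I, P2:M(49) | bus: BusUpgr
[22] P2: load  L2 | P0:I, P1:I, P2:M(49) | bus: none
[23] P1: store L2 := 92 | P0:I, P1:M(92), P2:I | bus: BusRdX,Flush
[24] P0: store L1 := 93 | P0:M(93), P1:I, P2:I | bus: BusRdX,Flush
[25] P0: load  L3 | P0:S(90), P1:S(90), P2:S(90) | bus: none
[26] P2: load  L1 | P0:O(93), P1:I, P2:S(93) | bus: BusRd
[27] P2: store L3 := 32 | P0:I, P1:I, P2:M(32) | bus: BusUpgr
[28] P1: load  L2 | P0:I, P1:M(92), P2:I | bus: none

state = M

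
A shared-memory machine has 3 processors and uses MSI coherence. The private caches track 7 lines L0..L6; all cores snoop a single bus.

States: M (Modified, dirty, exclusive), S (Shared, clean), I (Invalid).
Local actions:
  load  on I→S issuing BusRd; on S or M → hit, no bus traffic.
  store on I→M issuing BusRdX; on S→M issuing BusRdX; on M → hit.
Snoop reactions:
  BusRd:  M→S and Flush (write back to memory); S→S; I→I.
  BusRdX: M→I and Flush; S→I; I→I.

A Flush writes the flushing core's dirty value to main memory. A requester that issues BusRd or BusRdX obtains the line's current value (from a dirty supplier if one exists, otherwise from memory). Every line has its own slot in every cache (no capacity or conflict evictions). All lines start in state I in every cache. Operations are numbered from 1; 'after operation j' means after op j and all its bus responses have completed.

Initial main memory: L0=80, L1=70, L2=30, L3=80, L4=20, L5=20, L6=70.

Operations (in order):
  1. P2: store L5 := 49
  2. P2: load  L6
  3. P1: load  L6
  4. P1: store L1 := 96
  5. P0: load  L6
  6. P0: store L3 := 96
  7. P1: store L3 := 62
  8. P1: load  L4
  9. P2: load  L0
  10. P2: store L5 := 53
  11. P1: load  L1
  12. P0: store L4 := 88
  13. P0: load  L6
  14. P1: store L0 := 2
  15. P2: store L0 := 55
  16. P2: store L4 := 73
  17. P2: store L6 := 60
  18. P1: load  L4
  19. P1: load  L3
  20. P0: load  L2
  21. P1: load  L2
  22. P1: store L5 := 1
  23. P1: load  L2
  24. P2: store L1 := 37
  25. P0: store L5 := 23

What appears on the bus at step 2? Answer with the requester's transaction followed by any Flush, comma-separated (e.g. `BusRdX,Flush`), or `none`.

bus = BusRd

1. P2: store L5 := 49  bus=[BusRdX]  L5: P0=I P1=I P2=M  mem[L5]=20
2. P2: load  L6  bus=[BusRd]  L6: P0=I P1=I P2=S  mem[L6]=70
3. P1: load  L6  bus=[BusRd]  L6: P0=I P1=S P2=S  mem[L6]=70
4. P1: store L1 := 96  bus=[BusRdX]  L1: P0=I P1=M P2=I  mem[L1]=70
5. P0: load  L6  bus=[BusRd]  L6: P0=S P1=S P2=S  mem[L6]=70
6. P0: store L3 := 96  bus=[BusRdX]  L3: P0=M P1=I P2=I  mem[L3]=80
7. P1: store L3 := 62  bus=[BusRdX,Flush]  L3: P0=I P1=M P2=I  mem[L3]=96
8. P1: load  L4  bus=[BusRd]  L4: P0=I P1=S P2=I  mem[L4]=20
9. P2: load  L0  bus=[BusRd]  L0: P0=I P1=I P2=S  mem[L0]=80
10. P2: store L5 := 53  bus=[-]  L5: P0=I P1=I P2=M  mem[L5]=20
11. P1: load  L1  bus=[-]  L1: P0=I P1=M P2=I  mem[L1]=70
12. P0: store L4 := 88  bus=[BusRdX]  L4: P0=M P1=I P2=I  mem[L4]=20
13. P0: load  L6  bus=[-]  L6: P0=S P1=S P2=S  mem[L6]=70
14. P1: store L0 := 2  bus=[BusRdX]  L0: P0=I P1=M P2=I  mem[L0]=80
15. P2: store L0 := 55  bus=[BusRdX,Flush]  L0: P0=I P1=I P2=M  mem[L0]=2
16. P2: store L4 := 73  bus=[BusRdX,Flush]  L4: P0=I P1=I P2=M  mem[L4]=88
17. P2: store L6 := 60  bus=[BusRdX]  L6: P0=I P1=I P2=M  mem[L6]=70
18. P1: load  L4  bus=[BusRd,Flush]  L4: P0=I P1=S P2=S  mem[L4]=73
19. P1: load  L3  bus=[-]  L3: P0=I P1=M P2=I  mem[L3]=96
20. P0: load  L2  bus=[BusRd]  L2: P0=S P1=I P2=I  mem[L2]=30
21. P1: load  L2  bus=[BusRd]  L2: P0=S P1=S P2=I  mem[L2]=30
22. P1: store L5 := 1  bus=[BusRdX,Flush]  L5: P0=I P1=M P2=I  mem[L5]=53
23. P1: load  L2  bus=[-]  L2: P0=S P1=S P2=I  mem[L2]=30
24. P2: store L1 := 37  bus=[BusRdX,Flush]  L1: P0=I P1=I P2=M  mem[L1]=96
25. P0: store L5 := 23  bus=[BusRdX,Flush]  L5: P0=M P1=I P2=I  mem[L5]=1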